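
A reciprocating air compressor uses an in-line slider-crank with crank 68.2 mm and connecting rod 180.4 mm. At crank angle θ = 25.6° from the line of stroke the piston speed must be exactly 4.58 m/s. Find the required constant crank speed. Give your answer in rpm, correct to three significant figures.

1100

For an in-line slider-crank, |v_piston| = rω|sinθ|·[1 + r cosθ/√(L² − r² sin²θ)].
With r = 0.0682 m, L = 0.1804 m, θ = 25.6°: the bracketed kinematic factor |dx/dθ| = 0.039652 m.
ω = v/|dx/dθ| = 4.58/0.039652 = 115.51 rad/s.
N = 60ω/(2π) = 1103 rpm.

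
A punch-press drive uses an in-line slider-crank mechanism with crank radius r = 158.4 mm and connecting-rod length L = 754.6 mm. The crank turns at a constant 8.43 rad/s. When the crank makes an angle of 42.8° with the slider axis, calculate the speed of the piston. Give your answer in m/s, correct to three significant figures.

ω = 8.43 rad/s
For an in-line slider-crank, x = r cosθ + √(L² − r² sin²θ), so v = −rω sinθ·[1 + r cosθ/√(L² − r² sin²θ)].
With r = 0.1584 m, L = 0.7546 m, θ = 42.8°: √(L² − r² sin²θ) = 0.74689 m.
v = −0.1584·8.43·0.67944·[1 + 0.1584·0.73373/0.74689] = -1.0484 m/s.
|v| = 1.0484 m/s.

1.05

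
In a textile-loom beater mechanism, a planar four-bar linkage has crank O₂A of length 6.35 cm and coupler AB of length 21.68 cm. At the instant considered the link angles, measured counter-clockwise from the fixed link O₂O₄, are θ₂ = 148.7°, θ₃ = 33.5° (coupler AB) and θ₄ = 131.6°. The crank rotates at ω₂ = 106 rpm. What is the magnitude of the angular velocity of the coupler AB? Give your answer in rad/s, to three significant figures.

0.966

ω₂ = 11.1 rad/s (from 106 rpm).
Differentiating the loop-closure r₂e^{iθ₂}+r₃e^{iθ₃}=r₁+r₄e^{iθ₄} gives r₂ω₂e^{iθ₂}+r₃ω₃e^{iθ₃}=r₄ω₄e^{iθ₄}.
Eliminating the other unknown: ω₃ = r₂ω₂ sin(θ₄−θ₂) / [r₃ sin(θ₃−θ₄)].
Numerator sine = -0.29404; denominator sine = -0.99002.
Result = 0.0635·11.1·(-0.29404) / (0.2168·(-0.99002)) = +0.96563 rad/s; magnitude 0.96563 rad/s.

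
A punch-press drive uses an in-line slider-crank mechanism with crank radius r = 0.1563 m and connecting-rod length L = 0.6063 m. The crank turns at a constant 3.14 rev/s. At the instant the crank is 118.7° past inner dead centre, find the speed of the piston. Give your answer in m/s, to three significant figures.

ω = 2π·3.14 = 19.73 rad/s
For an in-line slider-crank, x = r cosθ + √(L² − r² sin²θ), so v = −rω sinθ·[1 + r cosθ/√(L² − r² sin²θ)].
With r = 0.1563 m, L = 0.6063 m, θ = 118.7°: √(L² − r² sin²θ) = 0.5906 m.
v = −0.1563·19.73·0.87715·[1 + 0.1563·-0.48022/0.5906] = -2.3611 m/s.
|v| = 2.3611 m/s.

2.36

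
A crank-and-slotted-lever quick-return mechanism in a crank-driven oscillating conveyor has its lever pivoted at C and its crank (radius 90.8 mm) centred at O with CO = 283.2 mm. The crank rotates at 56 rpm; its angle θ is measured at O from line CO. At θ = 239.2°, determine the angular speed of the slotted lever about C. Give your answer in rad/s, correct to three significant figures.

0.465

ω = 5.864 rad/s (from 56 rpm).
Crank pin A relative to C: A = (d + r cosθ, r sinθ); lever angle φ = atan2(r sinθ, d + r cosθ).
Differentiating tanφ: φ̇ = rω(d cosθ + r)/(d² + r² + 2dr cosθ).
d² + r² + 2dr cosθ = |CA|² = 0.062113 m²;  d cosθ + r = -0.054211 m.
|ω_lever| = |0.0908·5.864·-0.054211| / 0.062113 = 0.46473 rad/s.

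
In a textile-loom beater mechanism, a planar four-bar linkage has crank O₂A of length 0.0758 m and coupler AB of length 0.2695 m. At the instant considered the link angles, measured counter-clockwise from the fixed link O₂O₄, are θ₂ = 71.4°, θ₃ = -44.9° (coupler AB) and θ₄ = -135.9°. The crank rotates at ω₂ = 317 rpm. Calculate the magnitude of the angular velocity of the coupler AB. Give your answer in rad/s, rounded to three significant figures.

ω₂ = 33.2 rad/s (from 317 rpm).
Differentiating the loop-closure r₂e^{iθ₂}+r₃e^{iθ₃}=r₁+r₄e^{iθ₄} gives r₂ω₂e^{iθ₂}+r₃ω₃e^{iθ₃}=r₄ω₄e^{iθ₄}.
Eliminating the other unknown: ω₃ = r₂ω₂ sin(θ₄−θ₂) / [r₃ sin(θ₃−θ₄)].
Numerator sine = +0.45865; denominator sine = +0.99985.
Result = 0.0758·33.2·(+0.45865) / (0.2695·(+0.99985)) = +4.283 rad/s; magnitude 4.283 rad/s.

4.28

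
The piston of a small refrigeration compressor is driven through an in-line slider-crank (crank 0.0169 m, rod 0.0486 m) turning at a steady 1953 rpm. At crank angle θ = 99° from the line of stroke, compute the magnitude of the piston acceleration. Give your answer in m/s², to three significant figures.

359

ω = 2π·1953/60 = 204.5 rad/s
x(θ) = r cosθ + √(L² − r² sin²θ); with ω constant, a = ω²·d²x/dθ².
d²x/dθ² = −r cosθ − r²(cos2θ)/√u − r⁴ sin²2θ/(4u^{3/2}),  u = L² − r² sin²θ = 0.00208334 m².
Substituting r = 0.0169 m, L = 0.0486 m, θ = 99°: d²x/dθ² = +0.0085744 m.
a = ω²·d²x/dθ² = (204.5)²·(+0.0085744) = +358.65 m/s²;  |a| = 358.65 m/s².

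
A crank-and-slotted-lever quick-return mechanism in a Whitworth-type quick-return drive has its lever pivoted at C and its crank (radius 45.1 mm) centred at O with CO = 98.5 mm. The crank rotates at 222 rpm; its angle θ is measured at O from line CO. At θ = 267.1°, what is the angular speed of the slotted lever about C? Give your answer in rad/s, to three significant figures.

3.73

ω = 23.25 rad/s (from 222 rpm).
Crank pin A relative to C: A = (d + r cosθ, r sinθ); lever angle φ = atan2(r sinθ, d + r cosθ).
Differentiating tanφ: φ̇ = rω(d cosθ + r)/(d² + r² + 2dr cosθ).
d² + r² + 2dr cosθ = |CA|² = 0.0112868 m²;  d cosθ + r = +0.040117 m.
|ω_lever| = |0.0451·23.25·+0.040117| / 0.0112868 = 3.7266 rad/s.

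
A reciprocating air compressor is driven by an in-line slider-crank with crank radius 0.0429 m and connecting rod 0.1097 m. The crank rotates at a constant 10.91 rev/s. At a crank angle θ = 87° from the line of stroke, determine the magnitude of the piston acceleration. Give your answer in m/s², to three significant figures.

ω = 2π·10.9 = 68.55 rad/s
x(θ) = r cosθ + √(L² − r² sin²θ); with ω constant, a = ω²·d²x/dθ².
d²x/dθ² = −r cosθ − r²(cos2θ)/√u − r⁴ sin²2θ/(4u^{3/2}),  u = L² − r² sin²θ = 0.0101987 m².
Substituting r = 0.0429 m, L = 0.1097 m, θ = 87°: d²x/dθ² = +0.01587 m.
a = ω²·d²x/dθ² = (68.55)²·(+0.01587) = +74.573 m/s²;  |a| = 74.573 m/s².

74.6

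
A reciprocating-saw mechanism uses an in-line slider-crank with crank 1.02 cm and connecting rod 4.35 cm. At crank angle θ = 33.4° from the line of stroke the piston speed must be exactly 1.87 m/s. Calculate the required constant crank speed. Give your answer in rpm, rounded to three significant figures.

For an in-line slider-crank, |v_piston| = rω|sinθ|·[1 + r cosθ/√(L² − r² sin²θ)].
With r = 0.0102 m, L = 0.0435 m, θ = 33.4°: the bracketed kinematic factor |dx/dθ| = 0.0067233 m.
ω = v/|dx/dθ| = 1.87/0.0067233 = 278.14 rad/s.
N = 60ω/(2π) = 2656 rpm.

2660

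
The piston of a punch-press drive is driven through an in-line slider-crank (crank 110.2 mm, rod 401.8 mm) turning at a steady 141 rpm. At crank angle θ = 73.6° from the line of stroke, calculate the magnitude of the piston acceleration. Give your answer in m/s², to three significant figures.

ω = 2π·141/60 = 14.77 rad/s
x(θ) = r cosθ + √(L² − r² sin²θ); with ω constant, a = ω²·d²x/dθ².
d²x/dθ² = −r cosθ − r²(cos2θ)/√u − r⁴ sin²2θ/(4u^{3/2}),  u = L² − r² sin²θ = 0.150267 m².
Substituting r = 0.1102 m, L = 0.4018 m, θ = 73.6°: d²x/dθ² = -0.0049666 m.
a = ω²·d²x/dθ² = (14.77)²·(-0.0049666) = -1.0828 m/s²;  |a| = 1.0828 m/s².

1.08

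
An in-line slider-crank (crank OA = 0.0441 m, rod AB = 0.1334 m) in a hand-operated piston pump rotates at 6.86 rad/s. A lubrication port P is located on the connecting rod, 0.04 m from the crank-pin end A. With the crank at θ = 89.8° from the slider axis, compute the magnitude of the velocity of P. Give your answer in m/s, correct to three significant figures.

0.303

ω = 6.86 rad/s.  Crank-pin speed |V_A| = rω = 0.30253 m/s, perpendicular to OA.
Rod angle: sinφ = −(r/L) sinθ ⇒ φ = -19.304°; ω_rod = −rω cosθ/√(L²−r²sin²θ) = -0.0083877 rad/s.
V_P = V_A + ω_rod × AP, with AP = 0.04 m along the rod.
Components: V_Px = −rω sinθ − a·ω_rod·sinφ = -0.30264 m/s;  V_Py = rω cosθ + a·ω_rod·cosφ = +0.00073937 m/s.
|V_P| = √(V_Px² + V_Py²) = 0.30264 m/s.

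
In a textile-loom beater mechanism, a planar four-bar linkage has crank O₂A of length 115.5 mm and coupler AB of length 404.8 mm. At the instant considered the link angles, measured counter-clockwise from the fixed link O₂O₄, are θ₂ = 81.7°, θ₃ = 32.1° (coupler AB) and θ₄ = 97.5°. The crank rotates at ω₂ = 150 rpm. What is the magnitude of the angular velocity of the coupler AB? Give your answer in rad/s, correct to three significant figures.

1.34

ω₂ = 15.71 rad/s (from 150 rpm).
Differentiating the loop-closure r₂e^{iθ₂}+r₃e^{iθ₃}=r₁+r₄e^{iθ₄} gives r₂ω₂e^{iθ₂}+r₃ω₃e^{iθ₃}=r₄ω₄e^{iθ₄}.
Eliminating the other unknown: ω₃ = r₂ω₂ sin(θ₄−θ₂) / [r₃ sin(θ₃−θ₄)].
Numerator sine = +0.27228; denominator sine = -0.90924.
Result = 0.1155·15.71·(+0.27228) / (0.4048·(-0.90924)) = -1.3421 rad/s; magnitude 1.3421 rad/s.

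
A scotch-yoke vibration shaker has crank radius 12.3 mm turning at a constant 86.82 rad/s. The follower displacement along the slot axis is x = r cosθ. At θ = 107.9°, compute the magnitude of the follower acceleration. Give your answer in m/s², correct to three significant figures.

ω = 86.82 rad/s
x = r cosθ ⇒ ẍ = −rω² cosθ (ω constant).
|a| = rω²|cosθ| = 0.0123·(86.82)²·|cos 107.9°| = 28.496 m/s².

28.5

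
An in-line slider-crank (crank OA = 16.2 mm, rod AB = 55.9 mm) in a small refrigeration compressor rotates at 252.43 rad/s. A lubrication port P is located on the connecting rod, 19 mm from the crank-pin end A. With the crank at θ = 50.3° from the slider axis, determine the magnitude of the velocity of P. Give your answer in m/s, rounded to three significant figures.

ω = 252.4 rad/s.  Crank-pin speed |V_A| = rω = 4.0894 m/s, perpendicular to OA.
Rod angle: sinφ = −(r/L) sinθ ⇒ φ = -12.884°; ω_rod = −rω cosθ/√(L²−r²sin²θ) = -47.936 rad/s.
V_P = V_A + ω_rod × AP, with AP = 0.019 m along the rod.
Components: V_Px = −rω sinθ − a·ω_rod·sinφ = -3.3494 m/s;  V_Py = rω cosθ + a·ω_rod·cosφ = +1.7243 m/s.
|V_P| = √(V_Px² + V_Py²) = 3.7672 m/s.

3.77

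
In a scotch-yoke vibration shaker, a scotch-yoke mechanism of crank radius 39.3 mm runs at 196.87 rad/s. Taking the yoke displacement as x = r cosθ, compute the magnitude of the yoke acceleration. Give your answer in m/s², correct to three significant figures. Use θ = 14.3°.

1480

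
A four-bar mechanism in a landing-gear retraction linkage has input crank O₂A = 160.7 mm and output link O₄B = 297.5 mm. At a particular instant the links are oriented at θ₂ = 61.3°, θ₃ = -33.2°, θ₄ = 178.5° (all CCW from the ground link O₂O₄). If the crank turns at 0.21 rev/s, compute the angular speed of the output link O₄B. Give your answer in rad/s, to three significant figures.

1.35

ω₂ = 1.319 rad/s (from 0.21 rev/s).
Differentiating the loop-closure r₂e^{iθ₂}+r₃e^{iθ₃}=r₁+r₄e^{iθ₄} gives r₂ω₂e^{iθ₂}+r₃ω₃e^{iθ₃}=r₄ω₄e^{iθ₄}.
Eliminating the other unknown: ω₄ = r₂ω₂ sin(θ₂−θ₃) / [r₄ sin(θ₄−θ₃)].
Numerator sine = +0.99692; denominator sine = -0.52547.
Result = 0.1607·1.319·(+0.99692) / (0.2975·(-0.52547)) = -1.3522 rad/s; magnitude 1.3522 rad/s.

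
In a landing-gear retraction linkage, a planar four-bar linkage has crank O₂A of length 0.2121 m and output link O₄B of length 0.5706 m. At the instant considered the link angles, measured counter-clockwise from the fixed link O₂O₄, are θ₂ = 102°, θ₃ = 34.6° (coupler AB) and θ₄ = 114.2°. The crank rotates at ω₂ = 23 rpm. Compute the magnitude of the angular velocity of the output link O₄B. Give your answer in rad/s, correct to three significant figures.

ω₂ = 2.409 rad/s (from 23 rpm).
Differentiating the loop-closure r₂e^{iθ₂}+r₃e^{iθ₃}=r₁+r₄e^{iθ₄} gives r₂ω₂e^{iθ₂}+r₃ω₃e^{iθ₃}=r₄ω₄e^{iθ₄}.
Eliminating the other unknown: ω₄ = r₂ω₂ sin(θ₂−θ₃) / [r₄ sin(θ₄−θ₃)].
Numerator sine = +0.92321; denominator sine = +0.98357.
Result = 0.2121·2.409·(+0.92321) / (0.5706·(+0.98357)) = +0.84035 rad/s; magnitude 0.84035 rad/s.

0.840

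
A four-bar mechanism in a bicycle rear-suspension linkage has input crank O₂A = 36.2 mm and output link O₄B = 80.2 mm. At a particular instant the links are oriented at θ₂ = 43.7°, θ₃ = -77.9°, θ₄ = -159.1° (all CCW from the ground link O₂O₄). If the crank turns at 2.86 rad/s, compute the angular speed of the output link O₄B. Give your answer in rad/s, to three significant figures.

1.11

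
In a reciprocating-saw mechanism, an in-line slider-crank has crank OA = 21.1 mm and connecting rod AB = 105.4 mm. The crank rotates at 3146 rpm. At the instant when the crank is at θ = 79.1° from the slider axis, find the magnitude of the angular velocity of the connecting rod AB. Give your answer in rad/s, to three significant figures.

12.7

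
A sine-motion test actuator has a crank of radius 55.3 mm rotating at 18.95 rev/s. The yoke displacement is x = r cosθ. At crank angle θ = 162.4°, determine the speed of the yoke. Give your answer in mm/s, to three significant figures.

ω = 119.1 rad/s (from 18.95 rev/s).
x = r cosθ ⇒ ẋ = −rω sinθ.
|v| = rω|sinθ| = 0.0553·119.1·|sin 162.4°| = 1.9909 m/s = 1990.9 mm/s.

1990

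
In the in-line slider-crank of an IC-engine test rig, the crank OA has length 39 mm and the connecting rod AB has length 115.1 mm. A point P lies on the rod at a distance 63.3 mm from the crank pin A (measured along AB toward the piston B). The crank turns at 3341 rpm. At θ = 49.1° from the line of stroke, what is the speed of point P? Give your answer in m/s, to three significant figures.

12.3

ω = 349.9 rad/s.  Crank-pin speed |V_A| = rω = 13.645 m/s, perpendicular to OA.
Rod angle: sinφ = −(r/L) sinθ ⇒ φ = -14.839°; ω_rod = −rω cosθ/√(L²−r²sin²θ) = -80.296 rad/s.
V_P = V_A + ω_rod × AP, with AP = 0.0633 m along the rod.
Components: V_Px = −rω sinθ − a·ω_rod·sinφ = -11.615 m/s;  V_Py = rω cosθ + a·ω_rod·cosφ = +4.0206 m/s.
|V_P| = √(V_Px² + V_Py²) = 12.291 m/s.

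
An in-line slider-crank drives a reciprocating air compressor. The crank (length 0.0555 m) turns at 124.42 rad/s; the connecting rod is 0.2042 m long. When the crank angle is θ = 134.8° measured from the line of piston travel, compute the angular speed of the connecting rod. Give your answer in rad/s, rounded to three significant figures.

24.3

ω = 124.4 rad/s
The rod makes angle φ with the slider axis where L sinφ = r sinθ; differentiating, L cosφ·φ̇ = r ω cosθ.
L cosφ = √(L² − r² sin²θ) = 0.20037 m.
|ω_rod| = r ω |cosθ| / √(L² − r² sin²θ) = 0.0555·124.4·0.70463/0.20037 = 24.284 rad/s.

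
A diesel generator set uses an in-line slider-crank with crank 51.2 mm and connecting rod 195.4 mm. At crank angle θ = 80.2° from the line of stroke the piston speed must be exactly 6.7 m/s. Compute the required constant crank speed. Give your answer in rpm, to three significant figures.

1210

For an in-line slider-crank, |v_piston| = rω|sinθ|·[1 + r cosθ/√(L² − r² sin²θ)].
With r = 0.0512 m, L = 0.1954 m, θ = 80.2°: the bracketed kinematic factor |dx/dθ| = 0.052782 m.
ω = v/|dx/dθ| = 6.7/0.052782 = 126.94 rad/s.
N = 60ω/(2π) = 1212.2 rpm.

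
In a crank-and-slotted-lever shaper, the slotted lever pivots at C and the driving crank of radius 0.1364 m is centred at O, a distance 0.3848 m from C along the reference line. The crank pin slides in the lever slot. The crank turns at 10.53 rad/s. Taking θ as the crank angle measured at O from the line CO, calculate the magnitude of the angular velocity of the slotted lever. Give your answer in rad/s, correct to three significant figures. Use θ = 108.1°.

0.181

ω = 10.53 rad/s
Crank pin A relative to C: A = (d + r cosθ, r sinθ); lever angle φ = atan2(r sinθ, d + r cosθ).
Differentiating tanφ: φ̇ = rω(d cosθ + r)/(d² + r² + 2dr cosθ).
d² + r² + 2dr cosθ = |CA|² = 0.134063 m²;  d cosθ + r = +0.016852 m.
|ω_lever| = |0.1364·10.53·+0.016852| / 0.134063 = 0.18054 rad/s.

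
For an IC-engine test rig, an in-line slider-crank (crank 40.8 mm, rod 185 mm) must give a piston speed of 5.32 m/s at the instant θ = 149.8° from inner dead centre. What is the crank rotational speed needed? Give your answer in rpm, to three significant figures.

3060

For an in-line slider-crank, |v_piston| = rω|sinθ|·[1 + r cosθ/√(L² − r² sin²θ)].
With r = 0.0408 m, L = 0.185 m, θ = 149.8°: the bracketed kinematic factor |dx/dθ| = 0.016587 m.
ω = v/|dx/dθ| = 5.32/0.016587 = 320.73 rad/s.
N = 60ω/(2π) = 3062.8 rpm.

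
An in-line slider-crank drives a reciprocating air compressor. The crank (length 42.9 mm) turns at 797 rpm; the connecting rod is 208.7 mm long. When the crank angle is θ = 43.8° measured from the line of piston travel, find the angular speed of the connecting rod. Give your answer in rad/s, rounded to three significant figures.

12.5

ω = 83.46 rad/s (converted from 797 rpm).
The rod makes angle φ with the slider axis where L sinφ = r sinθ; differentiating, L cosφ·φ̇ = r ω cosθ.
L cosφ = √(L² − r² sin²θ) = 0.20658 m.
|ω_rod| = r ω |cosθ| / √(L² − r² sin²θ) = 0.0429·83.46·0.72176/0.20658 = 12.51 rad/s.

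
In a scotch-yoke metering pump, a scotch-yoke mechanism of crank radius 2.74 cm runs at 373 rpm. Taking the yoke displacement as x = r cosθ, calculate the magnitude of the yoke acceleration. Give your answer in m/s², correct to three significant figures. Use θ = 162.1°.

39.8

ω = 39.06 rad/s (from 373 rpm).
x = r cosθ ⇒ ẍ = −rω² cosθ (ω constant).
|a| = rω²|cosθ| = 0.0274·(39.06)²·|cos 162.1°| = 39.781 m/s².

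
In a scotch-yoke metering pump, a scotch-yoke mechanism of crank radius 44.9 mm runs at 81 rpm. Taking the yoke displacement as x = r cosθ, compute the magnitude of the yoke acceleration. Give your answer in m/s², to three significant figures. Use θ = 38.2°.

2.54

ω = 8.482 rad/s (from 81 rpm).
x = r cosθ ⇒ ẍ = −rω² cosθ (ω constant).
|a| = rω²|cosθ| = 0.0449·(8.482)²·|cos 38.2°| = 2.5387 m/s².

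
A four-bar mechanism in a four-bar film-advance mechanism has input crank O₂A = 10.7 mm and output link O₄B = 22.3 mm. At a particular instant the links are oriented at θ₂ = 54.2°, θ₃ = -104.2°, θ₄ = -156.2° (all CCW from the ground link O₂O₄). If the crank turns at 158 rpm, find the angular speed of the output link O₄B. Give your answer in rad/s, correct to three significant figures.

ω₂ = 16.55 rad/s (from 158 rpm).
Differentiating the loop-closure r₂e^{iθ₂}+r₃e^{iθ₃}=r₁+r₄e^{iθ₄} gives r₂ω₂e^{iθ₂}+r₃ω₃e^{iθ₃}=r₄ω₄e^{iθ₄}.
Eliminating the other unknown: ω₄ = r₂ω₂ sin(θ₂−θ₃) / [r₄ sin(θ₄−θ₃)].
Numerator sine = +0.36812; denominator sine = -0.78801.
Result = 0.0107·16.55·(+0.36812) / (0.0223·(-0.78801)) = -3.7087 rad/s; magnitude 3.7087 rad/s.

3.71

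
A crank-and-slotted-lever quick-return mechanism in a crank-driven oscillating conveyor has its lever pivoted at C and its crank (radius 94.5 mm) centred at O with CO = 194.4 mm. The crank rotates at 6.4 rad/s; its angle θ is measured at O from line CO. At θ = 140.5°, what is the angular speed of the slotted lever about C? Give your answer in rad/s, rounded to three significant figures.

ω = 6.4 rad/s
Crank pin A relative to C: A = (d + r cosθ, r sinθ); lever angle φ = atan2(r sinθ, d + r cosθ).
Differentiating tanφ: φ̇ = rω(d cosθ + r)/(d² + r² + 2dr cosθ).
d² + r² + 2dr cosθ = |CA|² = 0.0183709 m²;  d cosθ + r = -0.055504 m.
|ω_lever| = |0.0945·6.4·-0.055504| / 0.0183709 = 1.8273 rad/s.

1.83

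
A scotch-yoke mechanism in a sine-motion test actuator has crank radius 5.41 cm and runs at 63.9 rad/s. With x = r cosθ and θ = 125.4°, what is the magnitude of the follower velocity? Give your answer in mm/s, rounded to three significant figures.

2820

ω = 63.9 rad/s
x = r cosθ ⇒ ẋ = −rω sinθ.
|v| = rω|sinθ| = 0.0541·63.9·|sin 125.4°| = 2.8179 m/s = 2817.9 mm/s.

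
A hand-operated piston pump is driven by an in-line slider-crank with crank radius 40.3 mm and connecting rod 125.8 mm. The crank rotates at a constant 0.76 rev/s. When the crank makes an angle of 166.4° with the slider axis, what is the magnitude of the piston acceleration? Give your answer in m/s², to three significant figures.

0.629

ω = 2π·0.76 = 4.775 rad/s
x(θ) = r cosθ + √(L² − r² sin²θ); with ω constant, a = ω²·d²x/dθ².
d²x/dθ² = −r cosθ − r²(cos2θ)/√u − r⁴ sin²2θ/(4u^{3/2}),  u = L² − r² sin²θ = 0.0157358 m².
Substituting r = 0.0403 m, L = 0.1258 m, θ = 166.4°: d²x/dθ² = +0.027585 m.
a = ω²·d²x/dθ² = (4.775)²·(+0.027585) = +0.62901 m/s²;  |a| = 0.62901 m/s².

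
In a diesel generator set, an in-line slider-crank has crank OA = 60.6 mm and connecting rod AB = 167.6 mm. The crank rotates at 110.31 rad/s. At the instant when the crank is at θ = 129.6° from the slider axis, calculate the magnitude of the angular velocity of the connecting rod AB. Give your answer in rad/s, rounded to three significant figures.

ω = 110.3 rad/s
The rod makes angle φ with the slider axis where L sinφ = r sinθ; differentiating, L cosφ·φ̇ = r ω cosθ.
L cosφ = √(L² − r² sin²θ) = 0.16096 m.
|ω_rod| = r ω |cosθ| / √(L² − r² sin²θ) = 0.0606·110.3·0.63742/0.16096 = 26.472 rad/s.

26.5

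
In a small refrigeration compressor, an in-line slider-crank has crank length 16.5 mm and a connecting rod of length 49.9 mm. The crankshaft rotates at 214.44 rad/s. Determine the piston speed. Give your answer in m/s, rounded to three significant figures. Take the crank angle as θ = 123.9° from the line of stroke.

2.37

ω = 214.4 rad/s
For an in-line slider-crank, x = r cosθ + √(L² − r² sin²θ), so v = −rω sinθ·[1 + r cosθ/√(L² − r² sin²θ)].
With r = 0.0165 m, L = 0.0499 m, θ = 123.9°: √(L² − r² sin²θ) = 0.047984 m.
v = −0.0165·214.4·0.83001·[1 + 0.0165·-0.55775/0.047984] = -2.3736 m/s.
|v| = 2.3736 m/s.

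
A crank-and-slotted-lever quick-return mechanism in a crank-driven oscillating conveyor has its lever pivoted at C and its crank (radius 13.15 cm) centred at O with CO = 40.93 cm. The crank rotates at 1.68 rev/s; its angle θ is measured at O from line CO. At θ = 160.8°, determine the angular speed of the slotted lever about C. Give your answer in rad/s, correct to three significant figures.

ω = 10.56 rad/s (from 1.68 rev/s).
Crank pin A relative to C: A = (d + r cosθ, r sinθ); lever angle φ = atan2(r sinθ, d + r cosθ).
Differentiating tanφ: φ̇ = rω(d cosθ + r)/(d² + r² + 2dr cosθ).
d² + r² + 2dr cosθ = |CA|² = 0.0831605 m²;  d cosθ + r = -0.25503 m.
|ω_lever| = |0.1315·10.56·-0.25503| / 0.0831605 = 4.2569 rad/s.

4.26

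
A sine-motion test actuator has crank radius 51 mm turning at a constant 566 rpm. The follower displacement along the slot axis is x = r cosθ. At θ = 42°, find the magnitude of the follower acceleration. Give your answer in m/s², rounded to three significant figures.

133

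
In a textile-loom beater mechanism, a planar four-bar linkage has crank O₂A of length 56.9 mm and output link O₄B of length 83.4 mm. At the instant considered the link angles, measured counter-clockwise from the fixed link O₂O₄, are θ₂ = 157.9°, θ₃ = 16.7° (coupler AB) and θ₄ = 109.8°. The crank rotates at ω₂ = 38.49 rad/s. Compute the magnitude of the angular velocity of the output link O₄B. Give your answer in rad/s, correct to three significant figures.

16.5

ω₂ = 38.49 rad/s
Differentiating the loop-closure r₂e^{iθ₂}+r₃e^{iθ₃}=r₁+r₄e^{iθ₄} gives r₂ω₂e^{iθ₂}+r₃ω₃e^{iθ₃}=r₄ω₄e^{iθ₄}.
Eliminating the other unknown: ω₄ = r₂ω₂ sin(θ₂−θ₃) / [r₄ sin(θ₄−θ₃)].
Numerator sine = +0.62660; denominator sine = +0.99854.
Result = 0.0569·38.49·(+0.62660) / (0.0834·(+0.99854)) = +16.479 rad/s; magnitude 16.479 rad/s.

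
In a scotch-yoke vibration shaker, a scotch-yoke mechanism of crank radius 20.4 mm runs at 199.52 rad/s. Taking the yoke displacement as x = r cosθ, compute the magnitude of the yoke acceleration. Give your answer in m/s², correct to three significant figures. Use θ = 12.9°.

792

ω = 199.5 rad/s
x = r cosθ ⇒ ẍ = −rω² cosθ (ω constant).
|a| = rω²|cosθ| = 0.0204·(199.5)²·|cos 12.9°| = 791.59 m/s².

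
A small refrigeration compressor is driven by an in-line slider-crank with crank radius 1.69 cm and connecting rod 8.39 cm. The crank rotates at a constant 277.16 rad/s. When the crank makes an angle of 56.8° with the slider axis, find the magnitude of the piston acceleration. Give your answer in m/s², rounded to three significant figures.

ω = 277.2 rad/s
x(θ) = r cosθ + √(L² − r² sin²θ); with ω constant, a = ω²·d²x/dθ².
d²x/dθ² = −r cosθ − r²(cos2θ)/√u − r⁴ sin²2θ/(4u^{3/2}),  u = L² − r² sin²θ = 0.00683923 m².
Substituting r = 0.0169 m, L = 0.0839 m, θ = 56.8°: d²x/dθ² = -0.0079015 m.
a = ω²·d²x/dθ² = (277.2)²·(-0.0079015) = -606.97 m/s²;  |a| = 606.97 m/s².

607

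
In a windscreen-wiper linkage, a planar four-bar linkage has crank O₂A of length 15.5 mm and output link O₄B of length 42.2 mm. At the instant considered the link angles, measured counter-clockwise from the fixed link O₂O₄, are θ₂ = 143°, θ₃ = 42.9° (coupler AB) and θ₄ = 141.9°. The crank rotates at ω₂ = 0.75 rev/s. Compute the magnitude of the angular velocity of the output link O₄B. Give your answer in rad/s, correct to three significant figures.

1.73

ω₂ = 4.712 rad/s (from 0.75 rev/s).
Differentiating the loop-closure r₂e^{iθ₂}+r₃e^{iθ₃}=r₁+r₄e^{iθ₄} gives r₂ω₂e^{iθ₂}+r₃ω₃e^{iθ₃}=r₄ω₄e^{iθ₄}.
Eliminating the other unknown: ω₄ = r₂ω₂ sin(θ₂−θ₃) / [r₄ sin(θ₄−θ₃)].
Numerator sine = +0.98450; denominator sine = +0.98769.
Result = 0.0155·4.712·(+0.98450) / (0.0422·(+0.98769)) = +1.7253 rad/s; magnitude 1.7253 rad/s.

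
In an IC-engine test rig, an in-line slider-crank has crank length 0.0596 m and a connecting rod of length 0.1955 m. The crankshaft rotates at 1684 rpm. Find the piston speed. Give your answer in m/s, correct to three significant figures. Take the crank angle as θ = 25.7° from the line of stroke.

ω = 2π·1684/60 = 176.3 rad/s
For an in-line slider-crank, x = r cosθ + √(L² − r² sin²θ), so v = −rω sinθ·[1 + r cosθ/√(L² − r² sin²θ)].
With r = 0.0596 m, L = 0.1955 m, θ = 25.7°: √(L² − r² sin²θ) = 0.19378 m.
v = −0.0596·176.3·0.43366·[1 + 0.0596·0.90108/0.19378] = -5.8211 m/s.
|v| = 5.8211 m/s.

5.82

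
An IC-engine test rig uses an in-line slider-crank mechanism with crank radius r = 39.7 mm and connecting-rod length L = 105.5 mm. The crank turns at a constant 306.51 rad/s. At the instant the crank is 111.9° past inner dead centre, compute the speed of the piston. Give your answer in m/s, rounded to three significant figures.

ω = 306.5 rad/s
For an in-line slider-crank, x = r cosθ + √(L² − r² sin²θ), so v = −rω sinθ·[1 + r cosθ/√(L² − r² sin²θ)].
With r = 0.0397 m, L = 0.1055 m, θ = 111.9°: √(L² − r² sin²θ) = 0.098861 m.
v = −0.0397·306.5·0.92784·[1 + 0.0397·-0.37299/0.098861] = -9.5992 m/s.
|v| = 9.5992 m/s.

9.60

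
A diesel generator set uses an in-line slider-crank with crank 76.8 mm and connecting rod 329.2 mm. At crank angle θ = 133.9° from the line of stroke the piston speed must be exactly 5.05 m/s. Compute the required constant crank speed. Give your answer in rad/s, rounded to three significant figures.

For an in-line slider-crank, |v_piston| = rω|sinθ|·[1 + r cosθ/√(L² − r² sin²θ)].
With r = 0.0768 m, L = 0.3292 m, θ = 133.9°: the bracketed kinematic factor |dx/dθ| = 0.046257 m.
ω = v/|dx/dθ| = 5.05/0.046257 = 109.17 rad/s.

109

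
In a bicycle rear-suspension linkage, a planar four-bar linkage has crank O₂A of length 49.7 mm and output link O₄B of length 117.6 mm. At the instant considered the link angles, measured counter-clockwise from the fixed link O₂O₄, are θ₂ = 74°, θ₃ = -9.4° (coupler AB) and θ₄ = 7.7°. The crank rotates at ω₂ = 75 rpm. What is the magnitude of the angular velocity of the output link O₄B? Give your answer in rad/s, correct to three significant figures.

11.2

ω₂ = 7.854 rad/s (from 75 rpm).
Differentiating the loop-closure r₂e^{iθ₂}+r₃e^{iθ₃}=r₁+r₄e^{iθ₄} gives r₂ω₂e^{iθ₂}+r₃ω₃e^{iθ₃}=r₄ω₄e^{iθ₄}.
Eliminating the other unknown: ω₄ = r₂ω₂ sin(θ₂−θ₃) / [r₄ sin(θ₄−θ₃)].
Numerator sine = +0.99337; denominator sine = +0.29404.
Result = 0.0497·7.854·(+0.99337) / (0.1176·(+0.29404)) = +11.214 rad/s; magnitude 11.214 rad/s.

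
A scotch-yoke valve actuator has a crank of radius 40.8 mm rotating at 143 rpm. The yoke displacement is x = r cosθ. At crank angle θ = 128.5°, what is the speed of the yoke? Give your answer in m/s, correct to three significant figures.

0.478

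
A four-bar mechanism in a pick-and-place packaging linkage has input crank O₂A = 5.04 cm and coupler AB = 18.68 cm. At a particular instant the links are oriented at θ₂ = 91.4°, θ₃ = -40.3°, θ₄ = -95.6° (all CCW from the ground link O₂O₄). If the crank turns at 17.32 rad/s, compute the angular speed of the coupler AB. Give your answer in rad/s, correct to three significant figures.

ω₂ = 17.32 rad/s
Differentiating the loop-closure r₂e^{iθ₂}+r₃e^{iθ₃}=r₁+r₄e^{iθ₄} gives r₂ω₂e^{iθ₂}+r₃ω₃e^{iθ₃}=r₄ω₄e^{iθ₄}.
Eliminating the other unknown: ω₃ = r₂ω₂ sin(θ₄−θ₂) / [r₃ sin(θ₃−θ₄)].
Numerator sine = +0.12187; denominator sine = +0.82214.
Result = 0.0504·17.32·(+0.12187) / (0.1868·(+0.82214)) = +0.6927 rad/s; magnitude 0.6927 rad/s.

0.693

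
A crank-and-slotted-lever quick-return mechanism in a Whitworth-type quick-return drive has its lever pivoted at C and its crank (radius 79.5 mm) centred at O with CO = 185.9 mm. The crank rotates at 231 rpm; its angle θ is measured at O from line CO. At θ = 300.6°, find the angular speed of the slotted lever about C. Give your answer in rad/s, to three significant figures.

ω = 24.19 rad/s (from 231 rpm).
Crank pin A relative to C: A = (d + r cosθ, r sinθ); lever angle φ = atan2(r sinθ, d + r cosθ).
Differentiating tanφ: φ̇ = rω(d cosθ + r)/(d² + r² + 2dr cosθ).
d² + r² + 2dr cosθ = |CA|² = 0.0559254 m²;  d cosθ + r = +0.17413 m.
|ω_lever| = |0.0795·24.19·+0.17413| / 0.0559254 = 5.9879 rad/s.

5.99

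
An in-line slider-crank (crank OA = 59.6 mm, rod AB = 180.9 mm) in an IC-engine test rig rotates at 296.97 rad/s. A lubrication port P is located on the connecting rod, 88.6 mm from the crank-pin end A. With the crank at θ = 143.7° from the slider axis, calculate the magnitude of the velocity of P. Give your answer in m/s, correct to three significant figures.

11.6

ω = 297 rad/s.  Crank-pin speed |V_A| = rω = 17.699 m/s, perpendicular to OA.
Rod angle: sinφ = −(r/L) sinθ ⇒ φ = -11.247°; ω_rod = −rω cosθ/√(L²−r²sin²θ) = +80.397 rad/s.
V_P = V_A + ω_rod × AP, with AP = 0.0886 m along the rod.
Components: V_Px = −rω sinθ − a·ω_rod·sinφ = -9.0889 m/s;  V_Py = rω cosθ + a·ω_rod·cosφ = -7.2781 m/s.
|V_P| = √(V_Px² + V_Py²) = 11.644 m/s.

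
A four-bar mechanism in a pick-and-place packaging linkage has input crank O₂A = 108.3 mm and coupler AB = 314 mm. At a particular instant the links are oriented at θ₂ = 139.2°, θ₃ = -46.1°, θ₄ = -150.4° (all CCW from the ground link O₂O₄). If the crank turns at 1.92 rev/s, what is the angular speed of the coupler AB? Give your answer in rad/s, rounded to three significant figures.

4.05

ω₂ = 12.06 rad/s (from 1.92 rev/s).
Differentiating the loop-closure r₂e^{iθ₂}+r₃e^{iθ₃}=r₁+r₄e^{iθ₄} gives r₂ω₂e^{iθ₂}+r₃ω₃e^{iθ₃}=r₄ω₄e^{iθ₄}.
Eliminating the other unknown: ω₃ = r₂ω₂ sin(θ₄−θ₂) / [r₃ sin(θ₃−θ₄)].
Numerator sine = +0.94206; denominator sine = +0.96902.
Result = 0.1083·12.06·(+0.94206) / (0.314·(+0.96902)) = +4.0451 rad/s; magnitude 4.0451 rad/s.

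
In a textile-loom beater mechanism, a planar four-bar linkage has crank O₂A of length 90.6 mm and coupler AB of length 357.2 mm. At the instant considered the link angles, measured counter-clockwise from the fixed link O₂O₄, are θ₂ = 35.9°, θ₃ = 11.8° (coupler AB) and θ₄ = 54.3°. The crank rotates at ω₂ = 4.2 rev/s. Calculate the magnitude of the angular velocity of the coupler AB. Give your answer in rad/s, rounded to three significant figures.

3.13

ω₂ = 26.39 rad/s (from 4.2 rev/s).
Differentiating the loop-closure r₂e^{iθ₂}+r₃e^{iθ₃}=r₁+r₄e^{iθ₄} gives r₂ω₂e^{iθ₂}+r₃ω₃e^{iθ₃}=r₄ω₄e^{iθ₄}.
Eliminating the other unknown: ω₃ = r₂ω₂ sin(θ₄−θ₂) / [r₃ sin(θ₃−θ₄)].
Numerator sine = +0.31565; denominator sine = -0.67559.
Result = 0.0906·26.39·(+0.31565) / (0.3572·(-0.67559)) = -3.1273 rad/s; magnitude 3.1273 rad/s.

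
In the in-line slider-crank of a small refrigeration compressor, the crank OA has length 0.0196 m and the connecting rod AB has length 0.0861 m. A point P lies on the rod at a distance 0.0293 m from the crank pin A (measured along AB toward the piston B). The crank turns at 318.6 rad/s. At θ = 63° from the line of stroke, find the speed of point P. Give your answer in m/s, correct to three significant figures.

6.06

ω = 318.6 rad/s.  Crank-pin speed |V_A| = rω = 6.2446 m/s, perpendicular to OA.
Rod angle: sinφ = −(r/L) sinθ ⇒ φ = -11.703°; ω_rod = −rω cosθ/√(L²−r²sin²θ) = -33.625 rad/s.
V_P = V_A + ω_rod × AP, with AP = 0.0293 m along the rod.
Components: V_Px = −rω sinθ − a·ω_rod·sinφ = -5.7638 m/s;  V_Py = rω cosθ + a·ω_rod·cosφ = +1.8702 m/s.
|V_P| = √(V_Px² + V_Py²) = 6.0596 m/s.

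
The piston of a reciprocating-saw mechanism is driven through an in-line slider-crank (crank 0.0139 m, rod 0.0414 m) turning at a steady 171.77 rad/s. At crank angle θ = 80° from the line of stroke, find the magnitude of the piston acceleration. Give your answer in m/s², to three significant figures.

65.3

ω = 171.8 rad/s
x(θ) = r cosθ + √(L² − r² sin²θ); with ω constant, a = ω²·d²x/dθ².
d²x/dθ² = −r cosθ − r²(cos2θ)/√u − r⁴ sin²2θ/(4u^{3/2}),  u = L² − r² sin²θ = 0.00152658 m².
Substituting r = 0.0139 m, L = 0.0414 m, θ = 80°: d²x/dθ² = +0.0022148 m.
a = ω²·d²x/dθ² = (171.8)²·(+0.0022148) = +65.348 m/s²;  |a| = 65.348 m/s².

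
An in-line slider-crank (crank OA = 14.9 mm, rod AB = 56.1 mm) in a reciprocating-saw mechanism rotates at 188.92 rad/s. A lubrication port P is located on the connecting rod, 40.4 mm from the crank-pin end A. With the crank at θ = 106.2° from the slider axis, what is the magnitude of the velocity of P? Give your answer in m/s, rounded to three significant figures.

2.56

ω = 188.9 rad/s.  Crank-pin speed |V_A| = rω = 2.8149 m/s, perpendicular to OA.
Rod angle: sinφ = −(r/L) sinθ ⇒ φ = -14.777°; ω_rod = −rω cosθ/√(L²−r²sin²θ) = +14.478 rad/s.
V_P = V_A + ω_rod × AP, with AP = 0.0404 m along the rod.
Components: V_Px = −rω sinθ − a·ω_rod·sinφ = -2.554 m/s;  V_Py = rω cosθ + a·ω_rod·cosφ = -0.21978 m/s.
|V_P| = √(V_Px² + V_Py²) = 2.5634 m/s.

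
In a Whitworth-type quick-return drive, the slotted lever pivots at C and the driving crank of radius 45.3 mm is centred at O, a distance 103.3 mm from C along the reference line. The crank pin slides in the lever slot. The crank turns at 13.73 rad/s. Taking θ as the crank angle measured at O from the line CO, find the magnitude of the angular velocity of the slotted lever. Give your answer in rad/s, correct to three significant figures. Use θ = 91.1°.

2.15

ω = 13.73 rad/s
Crank pin A relative to C: A = (d + r cosθ, r sinθ); lever angle φ = atan2(r sinθ, d + r cosθ).
Differentiating tanφ: φ̇ = rω(d cosθ + r)/(d² + r² + 2dr cosθ).
d² + r² + 2dr cosθ = |CA|² = 0.0125433 m²;  d cosθ + r = +0.043317 m.
|ω_lever| = |0.0453·13.73·+0.043317| / 0.0125433 = 2.1479 rad/s.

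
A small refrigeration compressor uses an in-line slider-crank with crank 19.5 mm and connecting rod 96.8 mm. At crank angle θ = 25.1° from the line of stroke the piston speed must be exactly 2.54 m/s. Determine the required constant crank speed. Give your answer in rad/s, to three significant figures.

For an in-line slider-crank, |v_piston| = rω|sinθ|·[1 + r cosθ/√(L² − r² sin²θ)].
With r = 0.0195 m, L = 0.0968 m, θ = 25.1°: the bracketed kinematic factor |dx/dθ| = 0.0097864 m.
ω = v/|dx/dθ| = 2.54/0.0097864 = 259.54 rad/s.

260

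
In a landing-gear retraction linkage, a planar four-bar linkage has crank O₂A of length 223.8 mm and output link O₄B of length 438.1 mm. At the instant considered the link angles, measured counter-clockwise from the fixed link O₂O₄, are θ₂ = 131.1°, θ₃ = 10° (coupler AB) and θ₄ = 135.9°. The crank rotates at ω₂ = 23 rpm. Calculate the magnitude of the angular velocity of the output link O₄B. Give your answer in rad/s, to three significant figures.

1.30

ω₂ = 2.409 rad/s (from 23 rpm).
Differentiating the loop-closure r₂e^{iθ₂}+r₃e^{iθ₃}=r₁+r₄e^{iθ₄} gives r₂ω₂e^{iθ₂}+r₃ω₃e^{iθ₃}=r₄ω₄e^{iθ₄}.
Eliminating the other unknown: ω₄ = r₂ω₂ sin(θ₂−θ₃) / [r₄ sin(θ₄−θ₃)].
Numerator sine = +0.85627; denominator sine = +0.81004.
Result = 0.2238·2.409·(+0.85627) / (0.4381·(+0.81004)) = +1.3006 rad/s; magnitude 1.3006 rad/s.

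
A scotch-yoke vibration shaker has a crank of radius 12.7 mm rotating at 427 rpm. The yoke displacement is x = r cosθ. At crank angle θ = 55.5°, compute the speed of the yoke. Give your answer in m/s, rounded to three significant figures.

0.468

ω = 44.72 rad/s (from 427 rpm).
x = r cosθ ⇒ ẋ = −rω sinθ.
|v| = rω|sinθ| = 0.0127·44.72·|sin 55.5°| = 0.46801 m/s.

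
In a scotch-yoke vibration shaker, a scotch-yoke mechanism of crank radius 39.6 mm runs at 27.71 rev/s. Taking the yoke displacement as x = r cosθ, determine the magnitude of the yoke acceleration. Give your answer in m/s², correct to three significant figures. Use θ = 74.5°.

321

ω = 174.1 rad/s (from 27.71 rev/s).
x = r cosθ ⇒ ẍ = −rω² cosθ (ω constant).
|a| = rω²|cosθ| = 0.0396·(174.1)²·|cos 74.5°| = 320.79 m/s².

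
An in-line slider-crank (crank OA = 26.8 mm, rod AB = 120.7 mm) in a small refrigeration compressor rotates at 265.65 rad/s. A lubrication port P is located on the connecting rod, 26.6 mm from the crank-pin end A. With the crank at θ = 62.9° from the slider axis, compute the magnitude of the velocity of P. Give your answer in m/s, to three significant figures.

6.96

ω = 265.6 rad/s.  Crank-pin speed |V_A| = rω = 7.1194 m/s, perpendicular to OA.
Rod angle: sinφ = −(r/L) sinθ ⇒ φ = -11.400°; ω_rod = −rω cosθ/√(L²−r²sin²θ) = -27.411 rad/s.
V_P = V_A + ω_rod × AP, with AP = 0.0266 m along the rod.
Components: V_Px = −rω sinθ − a·ω_rod·sinφ = -6.4819 m/s;  V_Py = rω cosθ + a·ω_rod·cosφ = +2.5285 m/s.
|V_P| = √(V_Px² + V_Py²) = 6.9576 m/s.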